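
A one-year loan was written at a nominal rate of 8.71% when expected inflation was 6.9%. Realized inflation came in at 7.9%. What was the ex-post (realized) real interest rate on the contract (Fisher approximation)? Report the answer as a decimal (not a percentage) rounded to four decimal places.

0.0081

Ex-post: 8.71% − 7.9% = 0.810%
So the realized real rate is 0.0081.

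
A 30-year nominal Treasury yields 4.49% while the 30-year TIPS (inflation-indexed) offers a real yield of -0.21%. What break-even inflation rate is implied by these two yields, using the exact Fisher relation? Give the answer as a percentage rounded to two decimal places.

4.71%

(1 + π) = (1 + i)/(1 + r) = 1.04490 / 0.99790 = 1.047099
Break-even inflation = 1.047099 − 1 → 4.71%.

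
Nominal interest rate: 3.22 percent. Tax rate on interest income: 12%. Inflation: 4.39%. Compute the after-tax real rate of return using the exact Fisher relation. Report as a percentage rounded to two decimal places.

-1.49%

After-tax nominal return = 3.22% × (1 − 0.12) = 2.8336%.
1 + r = 1.028336 / 1.04390 = 0.985091
After-tax real rate = 0.985091 − 1 → -1.49%.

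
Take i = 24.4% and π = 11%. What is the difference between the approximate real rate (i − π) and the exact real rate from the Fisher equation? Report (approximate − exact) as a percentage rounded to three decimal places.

1.328%

Approximate: r ≈ 24.400% − 11.000% = 13.4000%
Exact: (1 + 0.2440)/(1 + 0.1100) − 1 = 12.0721%
Error = 13.4000% − 12.0721% = 1.3279% → 1.328%.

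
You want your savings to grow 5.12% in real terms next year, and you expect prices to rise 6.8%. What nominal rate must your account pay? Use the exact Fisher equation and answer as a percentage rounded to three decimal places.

12.268%

(1 + i) = (1 + r)(1 + π) = 1.05120 × 1.06800 = 1.1226816
i = 1.1226816 − 1, so the required nominal rate is 12.268%.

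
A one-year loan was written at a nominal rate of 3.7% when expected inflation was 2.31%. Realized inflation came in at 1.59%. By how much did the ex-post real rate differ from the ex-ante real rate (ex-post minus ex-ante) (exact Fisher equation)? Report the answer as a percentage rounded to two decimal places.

Ex-ante: (1 + 0.0370)/(1 + 0.0231) − 1 = 1.3586%
Ex-post: (1 + 0.0370)/(1 + 0.0159) − 1 = 2.0770%
Difference (ex-post − ex-ante) = 0.7184% → 0.72%.

0.72%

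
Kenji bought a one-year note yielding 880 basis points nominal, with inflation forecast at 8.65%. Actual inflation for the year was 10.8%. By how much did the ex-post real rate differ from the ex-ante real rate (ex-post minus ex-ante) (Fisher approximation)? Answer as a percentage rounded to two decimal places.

Ex-ante: 8.8% − 8.65% = 0.150%
Ex-post: 8.8% − 10.8% = -2.000%
Difference (ex-post − ex-ante) = -2.1500% → -2.15%.

-2.15%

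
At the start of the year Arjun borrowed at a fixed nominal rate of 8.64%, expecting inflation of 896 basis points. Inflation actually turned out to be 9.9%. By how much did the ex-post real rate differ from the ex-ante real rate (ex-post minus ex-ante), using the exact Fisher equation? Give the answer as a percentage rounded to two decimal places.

Ex-ante: (1 + 0.0864)/(1 + 0.0896) − 1 = -0.2937%
Ex-post: (1 + 0.0864)/(1 + 0.0990) − 1 = -1.1465%
Difference (ex-post − ex-ante) = -0.8528% → -0.85%.

-0.85%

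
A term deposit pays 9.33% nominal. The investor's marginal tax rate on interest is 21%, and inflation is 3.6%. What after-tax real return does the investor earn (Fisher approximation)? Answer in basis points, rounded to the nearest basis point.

377 basis points

After-tax nominal return = 9.33% × (1 − 0.21) = 7.3707%.
r ≈ 7.3707% − 3.6% → 377 basis points.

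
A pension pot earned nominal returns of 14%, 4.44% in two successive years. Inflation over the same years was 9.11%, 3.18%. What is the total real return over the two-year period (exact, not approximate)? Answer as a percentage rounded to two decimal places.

Compound the nominal returns: 1.1400 × 1.0444 = 1.190616.
Compound inflation: 1.0911 × 1.0318 = 1.125797.
Deflate: 1.190616 / 1.125797 = 1.057576.
Total real return = 1.057576 − 1 → 5.76%.

5.76%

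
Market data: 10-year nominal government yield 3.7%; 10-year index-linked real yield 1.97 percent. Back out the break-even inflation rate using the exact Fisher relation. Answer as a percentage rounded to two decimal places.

1.70%

(1 + π) = (1 + i)/(1 + r) = 1.03700 / 1.01970 = 1.016966
Break-even inflation = 1.016966 − 1 → 1.70%.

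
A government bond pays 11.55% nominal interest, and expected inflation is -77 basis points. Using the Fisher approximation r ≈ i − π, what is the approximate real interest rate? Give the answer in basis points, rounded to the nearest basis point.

r ≈ i − π = 11.55% − (-0.77%) = 1232 basis points.

1232 basis points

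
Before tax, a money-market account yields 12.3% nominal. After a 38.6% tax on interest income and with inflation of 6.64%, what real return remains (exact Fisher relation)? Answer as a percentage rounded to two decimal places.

0.86%

After-tax nominal return = 12.3% × (1 − 0.386) = 7.5522%.
1 + r = 1.075522 / 1.06640 = 1.008554
After-tax real rate = 1.008554 − 1 → 0.86%.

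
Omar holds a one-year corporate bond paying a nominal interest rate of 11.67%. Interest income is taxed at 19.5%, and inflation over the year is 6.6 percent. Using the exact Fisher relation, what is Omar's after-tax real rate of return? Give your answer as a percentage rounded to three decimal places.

2.621%

After-tax nominal return = 11.67% × (1 − 0.195) = 9.39435%.
1 + r = 1.0939435 / 1.06600 = 1.026213
After-tax real rate = 1.026213 − 1 → 2.621%.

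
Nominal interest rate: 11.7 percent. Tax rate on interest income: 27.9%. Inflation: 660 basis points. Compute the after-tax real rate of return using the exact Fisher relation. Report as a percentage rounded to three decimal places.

After-tax nominal return = 11.7% × (1 − 0.279) = 8.4357%.
1 + r = 1.084357 / 1.06600 = 1.017220
After-tax real rate = 1.017220 − 1 → 1.722%.

1.722%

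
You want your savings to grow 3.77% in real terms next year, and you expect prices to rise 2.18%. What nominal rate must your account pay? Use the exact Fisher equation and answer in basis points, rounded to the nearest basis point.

(1 + i) = (1 + r)(1 + π) = 1.03770 × 1.02180 = 1.06032186
i = 1.06032186 − 1, so the required nominal rate is 603 basis points.

603 basis points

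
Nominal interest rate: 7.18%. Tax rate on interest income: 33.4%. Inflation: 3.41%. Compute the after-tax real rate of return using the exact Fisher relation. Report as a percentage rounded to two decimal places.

After-tax nominal return = 7.18% × (1 − 0.334) = 4.78188%.
1 + r = 1.0478188 / 1.03410 = 1.013266
After-tax real rate = 1.013266 − 1 → 1.33%.

1.33%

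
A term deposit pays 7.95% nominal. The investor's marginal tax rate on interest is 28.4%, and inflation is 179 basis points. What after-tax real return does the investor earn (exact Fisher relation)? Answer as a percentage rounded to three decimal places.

3.834%

After-tax nominal return = 7.95% × (1 − 0.284) = 5.6922%.
1 + r = 1.056922 / 1.01790 = 1.038336
After-tax real rate = 1.038336 − 1 → 3.834%.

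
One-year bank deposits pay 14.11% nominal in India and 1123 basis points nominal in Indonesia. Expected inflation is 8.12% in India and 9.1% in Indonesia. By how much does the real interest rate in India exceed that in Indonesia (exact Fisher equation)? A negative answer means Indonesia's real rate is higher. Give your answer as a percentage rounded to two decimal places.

3.59%

India: (1 + 0.1411)/(1 + 0.0812) − 1 = 5.5401%
Indonesia: (1 + 0.1123)/(1 + 0.0910) − 1 = 1.9523%
Differential = 5.5401% − 1.9523% = 3.5878% → 3.59%.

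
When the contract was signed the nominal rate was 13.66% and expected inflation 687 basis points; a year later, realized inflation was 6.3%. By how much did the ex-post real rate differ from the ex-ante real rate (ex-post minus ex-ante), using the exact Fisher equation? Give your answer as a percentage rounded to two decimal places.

0.57%

Ex-ante: (1 + 0.1366)/(1 + 0.0687) − 1 = 6.3535%
Ex-post: (1 + 0.1366)/(1 + 0.0630) − 1 = 6.9238%
Difference (ex-post − ex-ante) = 0.5703% → 0.57%.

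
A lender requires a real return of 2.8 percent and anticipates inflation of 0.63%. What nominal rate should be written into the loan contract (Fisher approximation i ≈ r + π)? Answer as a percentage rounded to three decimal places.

3.430%

i ≈ r + π = 2.8% + 0.63% = 3.430%.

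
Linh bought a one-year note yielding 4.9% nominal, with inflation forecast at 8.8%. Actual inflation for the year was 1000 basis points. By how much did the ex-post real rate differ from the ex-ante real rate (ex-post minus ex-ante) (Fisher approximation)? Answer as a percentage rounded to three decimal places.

Ex-ante: 4.9% − 8.8% = -3.900%
Ex-post: 4.9% − 10% = -5.100%
Difference (ex-post − ex-ante) = -1.2000% → -1.200%.

-1.200%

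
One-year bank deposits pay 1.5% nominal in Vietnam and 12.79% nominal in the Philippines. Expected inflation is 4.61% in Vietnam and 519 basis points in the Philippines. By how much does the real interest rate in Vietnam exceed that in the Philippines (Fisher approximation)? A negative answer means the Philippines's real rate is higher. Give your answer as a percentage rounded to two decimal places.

Vietnam: 1.5% − 4.61% = -3.110%
The Philippines: 12.79% − 5.19% = 7.600%
Differential = -10.710% → -10.71%.

-10.71%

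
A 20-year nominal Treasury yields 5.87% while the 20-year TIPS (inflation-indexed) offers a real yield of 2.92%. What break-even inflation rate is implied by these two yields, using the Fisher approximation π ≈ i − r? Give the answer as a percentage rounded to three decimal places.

2.950%

π ≈ i − r = 5.87% − 2.92% → 2.950%.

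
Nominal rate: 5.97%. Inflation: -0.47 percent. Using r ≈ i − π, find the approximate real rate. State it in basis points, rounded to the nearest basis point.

r ≈ i − π = 5.97% − (-0.47%) = 644 basis points.

644 basis points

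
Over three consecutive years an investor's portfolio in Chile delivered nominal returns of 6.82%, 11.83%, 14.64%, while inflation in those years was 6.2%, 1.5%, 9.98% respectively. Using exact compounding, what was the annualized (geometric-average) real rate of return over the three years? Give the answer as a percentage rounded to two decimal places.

4.93%

Compound the nominal returns: 1.0682 × 1.1183 × 1.1464 = 1.36945282.
Compound inflation: 1.0620 × 1.0150 × 1.0998 = 1.18550741.
Deflate: 1.36945282 / 1.18550741 = 1.15516175.
Annualized real rate = 1.15516175^(1/3) − 1 = 4.9255% → 4.93%.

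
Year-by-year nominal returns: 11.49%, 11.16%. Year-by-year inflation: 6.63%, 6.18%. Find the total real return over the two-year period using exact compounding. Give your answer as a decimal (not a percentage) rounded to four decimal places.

Nominal growth factor = 1.1149 × 1.1116 = 1.239323
Price-level growth factor = 1.0663 × 1.0618 = 1.132197
Real growth factor = 1.239323 / 1.132197 = 1.094617
Total real return = 1.094617 − 1 → 0.0946.

0.0946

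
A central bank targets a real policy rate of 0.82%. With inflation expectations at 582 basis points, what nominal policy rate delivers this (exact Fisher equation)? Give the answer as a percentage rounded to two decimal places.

6.69%

(1 + i) = (1 + r)(1 + π) = 1.00820 × 1.05820 = 1.06687724
i = 1.06687724 − 1, so the required nominal rate is 6.69%.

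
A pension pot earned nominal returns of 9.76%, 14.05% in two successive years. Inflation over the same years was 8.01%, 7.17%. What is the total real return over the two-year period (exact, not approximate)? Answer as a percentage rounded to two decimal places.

Nominal growth factor = 1.0976 × 1.1405 = 1.251813
Price-level growth factor = 1.0801 × 1.0717 = 1.157543
Real growth factor = 1.251813 / 1.157543 = 1.081439
Total real return = 1.081439 − 1 → 8.14%.

8.14%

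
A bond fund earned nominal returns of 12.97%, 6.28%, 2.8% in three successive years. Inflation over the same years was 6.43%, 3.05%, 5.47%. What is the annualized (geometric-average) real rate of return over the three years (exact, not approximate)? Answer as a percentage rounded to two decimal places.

Nominal growth factor = 1.1297 × 1.0628 × 1.0280 = 1.23426322
Price-level growth factor = 1.0643 × 1.0305 × 1.0547 = 1.15675398
Real growth factor = 1.23426322 / 1.15675398 = 1.06700581
Annualized real rate = 1.06700581^(1/3) − 1 = 2.1854% → 2.19%.

2.19%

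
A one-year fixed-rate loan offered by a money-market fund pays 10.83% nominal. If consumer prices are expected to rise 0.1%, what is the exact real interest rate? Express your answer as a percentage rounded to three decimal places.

10.719%

1 + r = 1.10830 / 1.00100 = 1.107193
r = 1.107193 − 1 = 10.7193%, i.e. 10.719%.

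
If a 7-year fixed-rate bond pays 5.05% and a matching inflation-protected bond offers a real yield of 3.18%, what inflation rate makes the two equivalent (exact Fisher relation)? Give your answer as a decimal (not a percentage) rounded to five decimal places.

0.01812

(1 + π) = (1 + i)/(1 + r) = 1.05050 / 1.03180 = 1.018124
Break-even inflation = 1.018124 − 1 → 0.01812.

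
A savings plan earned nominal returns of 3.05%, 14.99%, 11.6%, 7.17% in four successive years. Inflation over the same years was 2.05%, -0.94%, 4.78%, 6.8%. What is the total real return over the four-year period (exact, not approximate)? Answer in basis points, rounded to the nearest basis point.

Compound the nominal returns: 1.0305 × 1.1499 × 1.1160 × 1.0717 = 1.417247.
Compound inflation: 1.0205 × 0.9906 × 1.0478 × 1.0680 = 1.131256.
Deflate: 1.417247 / 1.131256 = 1.252808.
Total real return = 1.252808 − 1 → 2528 basis points.

2528 basis points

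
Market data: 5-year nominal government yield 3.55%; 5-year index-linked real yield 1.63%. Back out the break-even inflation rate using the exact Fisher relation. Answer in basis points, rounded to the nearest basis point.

(1 + π) = (1 + i)/(1 + r) = 1.03550 / 1.01630 = 1.018892
Break-even inflation = 1.018892 − 1 → 189 basis points.

189 basis points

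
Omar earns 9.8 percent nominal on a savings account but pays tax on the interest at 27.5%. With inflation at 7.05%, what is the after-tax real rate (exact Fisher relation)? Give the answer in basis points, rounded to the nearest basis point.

5 basis points

After-tax nominal return = 9.8% × (1 − 0.275) = 7.1050%.
1 + r = 1.07105 / 1.07050 = 1.000514
After-tax real rate = 1.000514 − 1 → 5 basis points.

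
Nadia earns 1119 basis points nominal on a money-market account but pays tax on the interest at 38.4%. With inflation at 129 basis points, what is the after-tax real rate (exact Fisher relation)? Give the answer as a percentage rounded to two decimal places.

5.53%

After-tax nominal return = 11.19% × (1 − 0.384) = 6.89304%.
1 + r = 1.0689304 / 1.01290 = 1.055317
After-tax real rate = 1.055317 − 1 → 5.53%.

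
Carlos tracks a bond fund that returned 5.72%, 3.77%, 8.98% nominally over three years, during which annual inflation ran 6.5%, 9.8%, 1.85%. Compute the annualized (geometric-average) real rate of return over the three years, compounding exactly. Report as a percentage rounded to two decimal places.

Compound the nominal returns: 1.0572 × 1.0377 × 1.0898 = 1.19557211.
Compound inflation: 1.0650 × 1.0980 × 1.0185 = 1.19100335.
Deflate: 1.19557211 / 1.19100335 = 1.00383606.
Annualized real rate = 1.00383606^(1/3) − 1 = 0.1277% → 0.13%.

0.13%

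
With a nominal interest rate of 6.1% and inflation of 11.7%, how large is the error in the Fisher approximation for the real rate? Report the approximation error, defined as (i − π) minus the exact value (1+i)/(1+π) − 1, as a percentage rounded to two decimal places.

Approximate: r ≈ 6.100% − 11.700% = -5.6000%
Exact: (1 + 0.0610)/(1 + 0.1170) − 1 = -5.0134%
Error = -5.6000% − (-5.0134%) = -0.5866% → -0.59%.

-0.59%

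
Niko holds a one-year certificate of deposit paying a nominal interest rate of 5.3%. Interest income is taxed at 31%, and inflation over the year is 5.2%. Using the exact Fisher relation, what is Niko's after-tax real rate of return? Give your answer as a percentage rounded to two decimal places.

-1.47%

After-tax nominal return = 5.3% × (1 − 0.31) = 3.6570%.
1 + r = 1.03657 / 1.05200 = 0.985333
After-tax real rate = 0.985333 − 1 → -1.47%.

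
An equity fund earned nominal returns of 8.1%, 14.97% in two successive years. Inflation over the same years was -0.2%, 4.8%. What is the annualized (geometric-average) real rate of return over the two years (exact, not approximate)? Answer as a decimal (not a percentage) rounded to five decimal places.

0.09008

Compound the nominal returns: 1.0810 × 1.1497 = 1.24282570.
Compound inflation: 0.9980 × 1.0480 = 1.04590400.
Deflate: 1.24282570 / 1.04590400 = 1.18827894.
Annualized real rate = 1.18827894^(1/2) − 1 = 9.0082% → 0.09008.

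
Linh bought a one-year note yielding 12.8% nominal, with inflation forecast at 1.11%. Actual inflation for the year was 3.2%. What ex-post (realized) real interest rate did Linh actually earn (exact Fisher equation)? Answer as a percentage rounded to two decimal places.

9.30%

Ex-post: (1 + 0.1280)/(1 + 0.0320) − 1 = 9.3023%
So the realized real rate is 9.30%.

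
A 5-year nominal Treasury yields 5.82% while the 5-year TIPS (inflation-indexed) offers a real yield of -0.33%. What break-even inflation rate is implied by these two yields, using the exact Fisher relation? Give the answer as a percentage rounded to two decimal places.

6.17%

(1 + π) = (1 + i)/(1 + r) = 1.05820 / 0.99670 = 1.061704
Break-even inflation = 1.061704 − 1 → 6.17%.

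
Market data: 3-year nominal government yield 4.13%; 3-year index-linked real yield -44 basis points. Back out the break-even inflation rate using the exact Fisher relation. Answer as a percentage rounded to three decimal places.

4.590%

(1 + π) = (1 + i)/(1 + r) = 1.04130 / 0.99560 = 1.045902
Break-even inflation = 1.045902 − 1 → 4.590%.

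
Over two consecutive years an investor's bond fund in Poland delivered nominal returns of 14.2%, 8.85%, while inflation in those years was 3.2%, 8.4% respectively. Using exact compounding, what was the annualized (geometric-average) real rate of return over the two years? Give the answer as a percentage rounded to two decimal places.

Compound the nominal returns: 1.1420 × 1.0885 = 1.24306700.
Compound inflation: 1.0320 × 1.0840 = 1.11868800.
Deflate: 1.24306700 / 1.11868800 = 1.11118292.
Annualized real rate = 1.11118292^(1/2) − 1 = 5.4127% → 5.41%.

5.41%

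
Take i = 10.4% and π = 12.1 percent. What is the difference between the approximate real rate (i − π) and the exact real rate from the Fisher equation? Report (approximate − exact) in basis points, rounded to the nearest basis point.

Approximate: r ≈ 10.400% − 12.100% = -1.7000%
Exact: (1 + 0.1040)/(1 + 0.1210) − 1 = -1.5165%
Error = -1.7000% − (-1.5165%) = -0.1835% → -18 basis points.

-18 basis points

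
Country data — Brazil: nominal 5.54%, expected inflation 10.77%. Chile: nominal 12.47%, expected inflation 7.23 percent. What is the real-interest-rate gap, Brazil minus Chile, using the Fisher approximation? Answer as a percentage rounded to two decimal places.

Brazil: 5.54% − 10.77% = -5.230%
Chile: 12.47% − 7.23% = 5.240%
Differential = -10.470% → -10.47%.

-10.47%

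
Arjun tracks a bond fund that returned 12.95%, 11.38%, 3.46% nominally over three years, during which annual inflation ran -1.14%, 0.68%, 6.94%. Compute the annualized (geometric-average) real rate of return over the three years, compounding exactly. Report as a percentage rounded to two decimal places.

6.94%

Nominal growth factor = 1.1295 × 1.1138 × 1.0346 = 1.30156518
Price-level growth factor = 0.9886 × 1.0068 × 1.0694 = 1.06439786
Real growth factor = 1.30156518 / 1.06439786 = 1.22281830
Annualized real rate = 1.22281830^(1/3) − 1 = 6.9352% → 6.94%.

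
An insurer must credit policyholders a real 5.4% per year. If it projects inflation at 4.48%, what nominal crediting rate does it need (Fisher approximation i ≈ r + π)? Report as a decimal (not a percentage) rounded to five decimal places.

i ≈ r + π = 5.4% + 4.48% = 0.09880.

0.09880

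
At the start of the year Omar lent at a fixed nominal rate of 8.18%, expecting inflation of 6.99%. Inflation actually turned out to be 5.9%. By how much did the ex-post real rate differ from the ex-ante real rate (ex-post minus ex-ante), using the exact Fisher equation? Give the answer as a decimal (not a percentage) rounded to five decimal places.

Ex-ante: (1 + 0.0818)/(1 + 0.0699) − 1 = 1.1123%
Ex-post: (1 + 0.0818)/(1 + 0.0590) − 1 = 2.1530%
Difference (ex-post − ex-ante) = 1.0407% → 0.01041.

0.01041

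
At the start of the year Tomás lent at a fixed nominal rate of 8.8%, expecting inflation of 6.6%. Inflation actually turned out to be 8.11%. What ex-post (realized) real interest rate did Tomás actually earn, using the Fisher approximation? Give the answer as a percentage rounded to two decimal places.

0.69%

Ex-post: 8.8% − 8.11% = 0.690%
So the realized real rate is 0.69%.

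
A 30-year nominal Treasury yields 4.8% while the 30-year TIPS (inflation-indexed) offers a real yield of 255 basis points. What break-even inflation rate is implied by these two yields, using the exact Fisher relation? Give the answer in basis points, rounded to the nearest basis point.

219 basis points

(1 + π) = (1 + i)/(1 + r) = 1.04800 / 1.02550 = 1.021941
Break-even inflation = 1.021941 − 1 → 219 basis points.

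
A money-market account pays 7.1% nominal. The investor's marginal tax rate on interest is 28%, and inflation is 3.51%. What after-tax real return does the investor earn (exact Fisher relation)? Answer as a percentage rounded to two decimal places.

After-tax nominal return = 7.1% × (1 − 0.28) = 5.1120%.
1 + r = 1.05112 / 1.03510 = 1.015477
After-tax real rate = 1.015477 − 1 → 1.55%.

1.55%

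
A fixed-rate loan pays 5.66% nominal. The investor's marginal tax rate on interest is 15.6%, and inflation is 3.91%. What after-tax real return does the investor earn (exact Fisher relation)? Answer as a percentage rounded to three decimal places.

0.834%

After-tax nominal return = 5.66% × (1 − 0.156) = 4.77704%.
1 + r = 1.0477704 / 1.03910 = 1.008344
After-tax real rate = 1.008344 − 1 → 0.834%.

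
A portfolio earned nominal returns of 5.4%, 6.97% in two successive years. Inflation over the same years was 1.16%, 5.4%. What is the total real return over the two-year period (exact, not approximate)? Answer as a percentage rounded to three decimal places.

5.743%

Compound the nominal returns: 1.0540 × 1.0697 = 1.127464.
Compound inflation: 1.0116 × 1.0540 = 1.066226.
Deflate: 1.127464 / 1.066226 = 1.057434.
Total real return = 1.057434 − 1 → 5.743%.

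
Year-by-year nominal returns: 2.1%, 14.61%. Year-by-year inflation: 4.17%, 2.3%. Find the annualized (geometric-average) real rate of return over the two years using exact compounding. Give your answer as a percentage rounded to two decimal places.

4.79%

Nominal growth factor = 1.0210 × 1.1461 = 1.17016810
Price-level growth factor = 1.0417 × 1.0230 = 1.06565910
Real growth factor = 1.17016810 / 1.06565910 = 1.09806982
Annualized real rate = 1.09806982^(1/2) − 1 = 4.7888% → 4.79%.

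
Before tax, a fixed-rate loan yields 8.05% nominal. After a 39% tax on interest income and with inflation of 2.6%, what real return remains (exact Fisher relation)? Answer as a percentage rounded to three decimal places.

After-tax nominal return = 8.05% × (1 − 0.39) = 4.9105%.
1 + r = 1.049105 / 1.02600 = 1.022519
After-tax real rate = 1.022519 − 1 → 2.252%.

2.252%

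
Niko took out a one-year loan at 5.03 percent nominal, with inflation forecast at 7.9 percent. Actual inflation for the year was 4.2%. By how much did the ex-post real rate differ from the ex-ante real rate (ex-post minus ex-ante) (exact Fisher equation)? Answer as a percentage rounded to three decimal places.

3.456%

Ex-ante: (1 + 0.0503)/(1 + 0.0790) − 1 = -2.6599%
Ex-post: (1 + 0.0503)/(1 + 0.0420) − 1 = 0.7965%
Difference (ex-post − ex-ante) = 3.4564% → 3.456%.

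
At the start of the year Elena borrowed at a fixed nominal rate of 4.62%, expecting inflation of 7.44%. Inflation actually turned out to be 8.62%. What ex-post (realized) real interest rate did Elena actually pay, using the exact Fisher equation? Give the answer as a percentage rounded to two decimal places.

-3.68%

Ex-post: (1 + 0.0462)/(1 + 0.0862) − 1 = -3.6826%
So the realized real rate is -3.68%.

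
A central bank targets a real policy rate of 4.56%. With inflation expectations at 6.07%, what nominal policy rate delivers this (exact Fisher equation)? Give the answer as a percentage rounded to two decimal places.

10.91%

(1 + i) = (1 + r)(1 + π) = 1.04560 × 1.06070 = 1.10906792
i = 1.10906792 − 1, so the required nominal rate is 10.91%.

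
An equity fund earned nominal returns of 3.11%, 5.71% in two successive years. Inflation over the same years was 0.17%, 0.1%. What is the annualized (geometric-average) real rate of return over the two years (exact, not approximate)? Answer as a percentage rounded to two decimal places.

Nominal growth factor = 1.0311 × 1.0571 = 1.08997581
Price-level growth factor = 1.0017 × 1.0010 = 1.00270170
Real growth factor = 1.08997581 / 1.00270170 = 1.08703896
Annualized real rate = 1.08703896^(1/2) − 1 = 4.2612% → 4.26%.

4.26%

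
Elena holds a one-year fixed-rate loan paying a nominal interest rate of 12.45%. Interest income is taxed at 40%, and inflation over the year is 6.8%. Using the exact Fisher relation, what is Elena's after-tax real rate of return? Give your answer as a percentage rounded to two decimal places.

After-tax nominal return = 12.45% × (1 − 0.4) = 7.4700%.
1 + r = 1.07470 / 1.06800 = 1.006273
After-tax real rate = 1.006273 − 1 → 0.63%.

0.63%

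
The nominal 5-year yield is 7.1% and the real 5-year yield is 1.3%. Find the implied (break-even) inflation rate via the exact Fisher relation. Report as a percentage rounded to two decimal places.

(1 + π) = (1 + i)/(1 + r) = 1.07100 / 1.01300 = 1.057256
Break-even inflation = 1.057256 − 1 → 5.73%.

5.73%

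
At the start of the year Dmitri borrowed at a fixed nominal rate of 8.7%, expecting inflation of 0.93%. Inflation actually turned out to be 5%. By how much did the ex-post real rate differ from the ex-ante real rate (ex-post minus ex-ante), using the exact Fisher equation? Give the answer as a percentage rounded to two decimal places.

-4.17%

Ex-ante: (1 + 0.0870)/(1 + 0.0093) − 1 = 7.6984%
Ex-post: (1 + 0.0870)/(1 + 0.0500) − 1 = 3.5238%
Difference (ex-post − ex-ante) = -4.1746% → -4.17%.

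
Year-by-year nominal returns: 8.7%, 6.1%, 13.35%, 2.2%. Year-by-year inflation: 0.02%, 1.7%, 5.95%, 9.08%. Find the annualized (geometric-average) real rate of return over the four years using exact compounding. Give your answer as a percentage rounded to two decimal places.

3.25%

Compound the nominal returns: 1.0870 × 1.0610 × 1.1335 × 1.0220 = 1.33603350.
Compound inflation: 1.0002 × 1.0170 × 1.0595 × 1.0908 = 1.17558461.
Deflate: 1.33603350 / 1.17558461 = 1.13648434.
Annualized real rate = 1.13648434^(1/4) − 1 = 3.2502% → 3.25%.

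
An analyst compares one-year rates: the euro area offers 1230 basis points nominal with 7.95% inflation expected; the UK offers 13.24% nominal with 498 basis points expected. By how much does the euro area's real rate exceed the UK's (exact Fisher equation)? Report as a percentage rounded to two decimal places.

The euro area: (1 + 0.1230)/(1 + 0.0795) − 1 = 4.0296%
The UK: (1 + 0.1324)/(1 + 0.0498) − 1 = 7.8682%
Differential = 4.0296% − 7.8682% = -3.8385% → -3.84%.

-3.84%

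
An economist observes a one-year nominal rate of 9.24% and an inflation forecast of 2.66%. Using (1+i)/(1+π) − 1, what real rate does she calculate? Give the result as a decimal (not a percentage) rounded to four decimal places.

1 + r = 1.09240 / 1.02660 = 1.064095
r = 1.064095 − 1 = 6.4095%, i.e. 0.0641.

0.0641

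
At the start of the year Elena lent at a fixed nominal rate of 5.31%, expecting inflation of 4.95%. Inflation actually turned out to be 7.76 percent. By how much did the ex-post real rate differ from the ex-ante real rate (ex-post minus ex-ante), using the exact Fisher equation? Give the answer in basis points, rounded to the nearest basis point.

Ex-ante: (1 + 0.0531)/(1 + 0.0495) − 1 = 0.3430%
Ex-post: (1 + 0.0531)/(1 + 0.0776) − 1 = -2.2736%
Difference (ex-post − ex-ante) = -2.6166% → -262 basis points.

-262 basis points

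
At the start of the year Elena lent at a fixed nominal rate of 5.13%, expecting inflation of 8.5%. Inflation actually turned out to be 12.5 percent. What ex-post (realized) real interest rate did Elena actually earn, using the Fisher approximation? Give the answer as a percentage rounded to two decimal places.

-7.37%

Ex-post: 5.13% − 12.5% = -7.370%
So the realized real rate is -7.37%.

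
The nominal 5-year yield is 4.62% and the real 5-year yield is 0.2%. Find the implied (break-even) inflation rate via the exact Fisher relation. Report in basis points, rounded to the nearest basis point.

441 basis points

(1 + π) = (1 + i)/(1 + r) = 1.04620 / 1.00200 = 1.044112
Break-even inflation = 1.044112 − 1 → 441 basis points.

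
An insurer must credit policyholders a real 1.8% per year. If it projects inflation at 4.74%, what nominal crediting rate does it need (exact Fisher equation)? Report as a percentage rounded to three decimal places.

(1 + i) = (1 + r)(1 + π) = 1.01800 × 1.04740 = 1.0662532
i = 1.0662532 − 1, so the required nominal rate is 6.625%.

6.625%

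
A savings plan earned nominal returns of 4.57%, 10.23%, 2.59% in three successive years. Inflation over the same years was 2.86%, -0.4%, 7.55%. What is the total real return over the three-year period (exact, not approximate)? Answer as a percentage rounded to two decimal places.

7.32%

Compound the nominal returns: 1.0457 × 1.1023 × 1.0259 = 1.182529.
Compound inflation: 1.0286 × 0.9960 × 1.0755 = 1.101834.
Deflate: 1.182529 / 1.101834 = 1.073237.
Total real return = 1.073237 − 1 → 7.32%.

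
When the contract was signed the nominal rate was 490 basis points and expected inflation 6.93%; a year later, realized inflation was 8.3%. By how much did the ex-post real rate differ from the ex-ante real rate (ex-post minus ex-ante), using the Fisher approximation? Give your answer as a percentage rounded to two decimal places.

-1.37%

Ex-ante: 4.9% − 6.93% = -2.030%
Ex-post: 4.9% − 8.3% = -3.400%
Difference (ex-post − ex-ante) = -1.3700% → -1.37%.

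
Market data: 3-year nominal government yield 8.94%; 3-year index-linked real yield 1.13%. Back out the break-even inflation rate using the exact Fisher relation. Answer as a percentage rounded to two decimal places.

(1 + π) = (1 + i)/(1 + r) = 1.08940 / 1.01130 = 1.077227
Break-even inflation = 1.077227 − 1 → 7.72%.

7.72%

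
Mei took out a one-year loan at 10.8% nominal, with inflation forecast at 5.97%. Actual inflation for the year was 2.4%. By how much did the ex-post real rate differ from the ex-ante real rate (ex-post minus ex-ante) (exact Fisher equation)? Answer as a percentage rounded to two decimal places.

Ex-ante: (1 + 0.1080)/(1 + 0.0597) − 1 = 4.5579%
Ex-post: (1 + 0.1080)/(1 + 0.0240) − 1 = 8.2031%
Difference (ex-post − ex-ante) = 3.6452% → 3.65%.

3.65%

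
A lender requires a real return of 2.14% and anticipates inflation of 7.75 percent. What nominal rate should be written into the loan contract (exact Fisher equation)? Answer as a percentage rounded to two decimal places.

10.06%

(1 + i) = (1 + r)(1 + π) = 1.02140 × 1.07750 = 1.1005585
i = 1.1005585 − 1, so the required nominal rate is 10.06%.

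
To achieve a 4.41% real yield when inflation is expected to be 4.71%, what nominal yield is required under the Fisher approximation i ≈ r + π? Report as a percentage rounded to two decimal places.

i ≈ r + π = 4.41% + 4.71% = 9.12%.

9.12%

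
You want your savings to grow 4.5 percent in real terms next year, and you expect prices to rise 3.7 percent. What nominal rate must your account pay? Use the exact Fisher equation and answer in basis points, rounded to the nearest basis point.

837 basis points

(1 + i) = (1 + r)(1 + π) = 1.04500 × 1.03700 = 1.083665
i = 1.083665 − 1, so the required nominal rate is 837 basis points.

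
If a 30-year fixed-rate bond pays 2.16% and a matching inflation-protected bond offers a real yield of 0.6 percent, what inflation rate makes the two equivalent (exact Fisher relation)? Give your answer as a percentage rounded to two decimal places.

1.55%

(1 + π) = (1 + i)/(1 + r) = 1.02160 / 1.00600 = 1.015507
Break-even inflation = 1.015507 − 1 → 1.55%.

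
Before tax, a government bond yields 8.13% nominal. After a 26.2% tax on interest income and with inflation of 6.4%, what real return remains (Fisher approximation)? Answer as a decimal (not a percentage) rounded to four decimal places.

After-tax nominal return = 8.13% × (1 − 0.262) = 5.99994%.
r ≈ 5.99994% − 6.4% → -0.0040.

-0.0040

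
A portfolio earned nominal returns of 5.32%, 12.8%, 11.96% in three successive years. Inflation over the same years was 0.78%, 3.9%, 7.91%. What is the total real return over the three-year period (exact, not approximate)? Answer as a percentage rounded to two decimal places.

17.71%

Compound the nominal returns: 1.0532 × 1.1280 × 1.1196 = 1.330096.
Compound inflation: 1.0078 × 1.0390 × 1.0791 = 1.129930.
Deflate: 1.330096 / 1.129930 = 1.177148.
Total real return = 1.177148 − 1 → 17.71%.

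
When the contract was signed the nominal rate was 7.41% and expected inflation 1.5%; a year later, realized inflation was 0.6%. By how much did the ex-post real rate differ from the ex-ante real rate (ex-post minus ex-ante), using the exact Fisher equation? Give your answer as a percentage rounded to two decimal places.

0.95%

Ex-ante: (1 + 0.0741)/(1 + 0.0150) − 1 = 5.8227%
Ex-post: (1 + 0.0741)/(1 + 0.0060) − 1 = 6.7694%
Difference (ex-post − ex-ante) = 0.9467% → 0.95%.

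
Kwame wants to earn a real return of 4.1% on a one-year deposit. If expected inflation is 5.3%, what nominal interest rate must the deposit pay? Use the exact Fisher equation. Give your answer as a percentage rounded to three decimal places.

9.617%

(1 + i) = (1 + r)(1 + π) = 1.04100 × 1.05300 = 1.096173
i = 1.096173 − 1, so the required nominal rate is 9.617%.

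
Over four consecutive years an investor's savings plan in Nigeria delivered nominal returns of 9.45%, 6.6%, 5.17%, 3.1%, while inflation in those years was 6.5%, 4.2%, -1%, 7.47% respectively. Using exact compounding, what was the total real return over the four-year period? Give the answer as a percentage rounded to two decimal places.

Nominal growth factor = 1.0945 × 1.0660 × 1.0517 × 1.0310 = 1.265096
Price-level growth factor = 1.0650 × 1.0420 × 0.9900 × 1.0747 = 1.180701
Real growth factor = 1.265096 / 1.180701 = 1.071479
Total real return = 1.071479 − 1 → 7.15%.

7.15%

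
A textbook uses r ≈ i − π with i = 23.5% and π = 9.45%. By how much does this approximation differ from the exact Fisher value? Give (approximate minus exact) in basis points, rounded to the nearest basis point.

Approximate: r ≈ 23.500% − 9.450% = 14.0500%
Exact: (1 + 0.2350)/(1 + 0.0945) − 1 = 12.8369%
Error = 14.0500% − 12.8369% = 1.2131% → 121 basis points.

121 basis points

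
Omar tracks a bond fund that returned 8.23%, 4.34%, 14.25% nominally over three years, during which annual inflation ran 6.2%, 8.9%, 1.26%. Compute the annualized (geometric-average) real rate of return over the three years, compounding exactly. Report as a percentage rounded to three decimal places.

Nominal growth factor = 1.0823 × 1.0434 × 1.1425 = 1.29019305
Price-level growth factor = 1.0620 × 1.0890 × 1.0126 = 1.17109013
Real growth factor = 1.29019305 / 1.17109013 = 1.10170261
Annualized real rate = 1.10170261^(1/3) − 1 = 3.2812% → 3.281%.

3.281%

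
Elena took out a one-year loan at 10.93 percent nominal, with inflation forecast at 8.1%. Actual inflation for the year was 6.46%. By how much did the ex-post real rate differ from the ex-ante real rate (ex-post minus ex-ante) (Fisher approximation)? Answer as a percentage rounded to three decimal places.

1.640%

Ex-ante: 10.93% − 8.1% = 2.830%
Ex-post: 10.93% − 6.46% = 4.470%
Difference (ex-post − ex-ante) = 1.6400% → 1.640%.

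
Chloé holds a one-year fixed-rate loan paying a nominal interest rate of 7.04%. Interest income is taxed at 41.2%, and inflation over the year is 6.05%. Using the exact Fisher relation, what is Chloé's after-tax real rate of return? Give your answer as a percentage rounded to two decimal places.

-1.80%

After-tax nominal return = 7.04% × (1 − 0.412) = 4.13952%.
1 + r = 1.0413952 / 1.06050 = 0.981985
After-tax real rate = 0.981985 − 1 → -1.80%.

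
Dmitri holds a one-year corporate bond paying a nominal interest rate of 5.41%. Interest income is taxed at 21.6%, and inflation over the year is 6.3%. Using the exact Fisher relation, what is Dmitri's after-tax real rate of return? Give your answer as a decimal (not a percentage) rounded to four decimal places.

-0.0194

After-tax nominal return = 5.41% × (1 − 0.216) = 4.24144%.
1 + r = 1.0424144 / 1.06300 = 0.980634
After-tax real rate = 0.980634 − 1 → -0.0194.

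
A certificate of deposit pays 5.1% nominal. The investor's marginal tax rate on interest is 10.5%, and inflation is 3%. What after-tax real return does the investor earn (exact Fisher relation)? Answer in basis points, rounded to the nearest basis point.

152 basis points

After-tax nominal return = 5.1% × (1 − 0.105) = 4.5645%.
1 + r = 1.045645 / 1.03000 = 1.015189
After-tax real rate = 1.015189 − 1 → 152 basis points.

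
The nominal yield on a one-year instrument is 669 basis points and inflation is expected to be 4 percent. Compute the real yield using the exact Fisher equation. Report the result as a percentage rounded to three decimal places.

By the Fisher equation, 1 + r = (1 + i)/(1 + π).
1 + r = 1.06690 / 1.04000 = 1.0258654
r = 1.0258654 − 1 = 2.58654%, i.e. 2.587%.

2.587%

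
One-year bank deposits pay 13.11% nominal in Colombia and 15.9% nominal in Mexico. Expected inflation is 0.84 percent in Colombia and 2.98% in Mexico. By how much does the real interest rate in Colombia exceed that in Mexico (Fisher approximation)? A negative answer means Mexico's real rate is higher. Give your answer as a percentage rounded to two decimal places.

Colombia: 13.11% − 0.84% = 12.270%
Mexico: 15.9% − 2.98% = 12.920%
Differential = -0.650% → -0.65%.

-0.65%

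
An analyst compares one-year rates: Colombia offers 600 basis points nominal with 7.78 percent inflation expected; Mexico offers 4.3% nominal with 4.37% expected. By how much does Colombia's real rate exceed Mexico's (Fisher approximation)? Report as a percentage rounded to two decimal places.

Colombia: 6% − 7.78% = -1.780%
Mexico: 4.3% − 4.37% = -0.070%
Differential = -1.710% → -1.71%.

-1.71%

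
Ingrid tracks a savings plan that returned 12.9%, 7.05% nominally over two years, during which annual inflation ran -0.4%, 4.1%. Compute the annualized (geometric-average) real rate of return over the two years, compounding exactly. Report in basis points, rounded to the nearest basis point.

Compound the nominal returns: 1.1290 × 1.0705 = 1.20859450.
Compound inflation: 0.9960 × 1.0410 = 1.03683600.
Deflate: 1.20859450 / 1.03683600 = 1.16565638.
Annualized real rate = 1.16565638^(1/2) − 1 = 7.9656% → 797 basis points.

797 basis points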